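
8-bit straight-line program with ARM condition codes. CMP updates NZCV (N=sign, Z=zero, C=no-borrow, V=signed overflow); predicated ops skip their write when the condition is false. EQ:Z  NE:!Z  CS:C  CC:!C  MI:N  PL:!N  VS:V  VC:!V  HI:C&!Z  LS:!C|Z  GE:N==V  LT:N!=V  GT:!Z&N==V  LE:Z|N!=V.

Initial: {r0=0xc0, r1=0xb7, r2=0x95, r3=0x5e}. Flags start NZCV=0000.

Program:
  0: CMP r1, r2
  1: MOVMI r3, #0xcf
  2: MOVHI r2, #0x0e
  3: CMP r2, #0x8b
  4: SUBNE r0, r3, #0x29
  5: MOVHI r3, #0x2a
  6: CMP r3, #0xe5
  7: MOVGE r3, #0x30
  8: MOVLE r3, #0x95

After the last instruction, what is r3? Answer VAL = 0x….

[0] flags=0010 → (cmp)
[1] flags=0010 MI?F → skip
[2] flags=0010 HI?T → r2=0x0e
[3] flags=1001 → (cmp)
[4] flags=1001 NE?T → r0=0x35
[5] flags=1001 HI?F → skip
[6] flags=0000 → (cmp)
[7] flags=0000 GE?T → r3=0x30
[8] flags=0000 LE?F → skip

VAL = 0x30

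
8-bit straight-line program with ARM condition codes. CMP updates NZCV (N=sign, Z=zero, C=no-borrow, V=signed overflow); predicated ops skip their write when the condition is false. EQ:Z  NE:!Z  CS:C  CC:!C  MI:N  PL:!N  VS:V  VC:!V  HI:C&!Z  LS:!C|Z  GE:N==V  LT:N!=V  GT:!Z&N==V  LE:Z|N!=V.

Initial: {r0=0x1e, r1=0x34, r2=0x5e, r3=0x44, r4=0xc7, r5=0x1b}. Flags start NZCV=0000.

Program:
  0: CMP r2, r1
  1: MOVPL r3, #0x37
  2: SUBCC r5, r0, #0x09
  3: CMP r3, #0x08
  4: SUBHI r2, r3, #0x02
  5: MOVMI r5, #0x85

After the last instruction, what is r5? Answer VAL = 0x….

[0] flags=0010 → (cmp)
[1] flags=0010 PL?T → r3=0x37
[2] flags=0010 CC?F → skip
[3] flags=0010 → (cmp)
[4] flags=0010 HI?T → r2=0x35
[5] flags=0010 MI?F → skip

VAL = 0x1b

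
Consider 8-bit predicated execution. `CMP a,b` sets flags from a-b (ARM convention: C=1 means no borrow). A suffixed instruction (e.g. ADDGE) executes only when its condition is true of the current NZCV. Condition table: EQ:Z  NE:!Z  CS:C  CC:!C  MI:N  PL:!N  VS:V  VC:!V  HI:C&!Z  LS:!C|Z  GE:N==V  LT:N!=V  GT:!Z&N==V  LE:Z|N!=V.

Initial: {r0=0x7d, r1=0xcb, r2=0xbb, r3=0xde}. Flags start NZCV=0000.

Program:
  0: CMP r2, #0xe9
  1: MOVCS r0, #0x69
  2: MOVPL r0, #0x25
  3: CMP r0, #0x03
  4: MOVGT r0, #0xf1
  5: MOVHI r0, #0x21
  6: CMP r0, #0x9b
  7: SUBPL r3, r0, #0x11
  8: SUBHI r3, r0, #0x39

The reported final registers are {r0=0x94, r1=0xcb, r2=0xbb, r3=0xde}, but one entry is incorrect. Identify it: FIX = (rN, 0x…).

FIX = (r0, 0x21)

[0] flags=1000 → (cmp)
[1] flags=1000 CS?F → skip
[2] flags=1000 PL?F → skip
[3] flags=0010 → (cmp)
[4] flags=0010 GT?T → r0=0xf1
[5] flags=0010 HI?T → r0=0x21
[6] flags=1001 → (cmp)
[7] flags=1001 PL?F → skip
[8] flags=1001 HI?F → skip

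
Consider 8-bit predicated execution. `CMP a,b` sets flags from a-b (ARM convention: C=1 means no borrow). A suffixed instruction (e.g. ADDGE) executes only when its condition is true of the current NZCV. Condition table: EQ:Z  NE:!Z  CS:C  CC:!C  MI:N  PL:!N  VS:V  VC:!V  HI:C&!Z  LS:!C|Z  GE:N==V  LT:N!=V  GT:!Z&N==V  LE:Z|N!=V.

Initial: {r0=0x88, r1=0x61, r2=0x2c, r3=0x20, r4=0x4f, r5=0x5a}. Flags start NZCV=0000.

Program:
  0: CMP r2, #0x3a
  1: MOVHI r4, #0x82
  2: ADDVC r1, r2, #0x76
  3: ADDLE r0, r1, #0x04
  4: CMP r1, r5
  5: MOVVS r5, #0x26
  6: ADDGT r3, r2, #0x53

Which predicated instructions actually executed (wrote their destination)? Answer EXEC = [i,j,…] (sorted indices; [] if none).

0: ✓ CMP  NZCV=1000
1: · MOVHI
2: ✓ ADDVC  r1←0xa2
3: ✓ ADDLE  r0←0xa6
4: ✓ CMP  NZCV=0011
5: ✓ MOVVS  r5←0x26
6: · ADDGT

EXEC = [2,3,5]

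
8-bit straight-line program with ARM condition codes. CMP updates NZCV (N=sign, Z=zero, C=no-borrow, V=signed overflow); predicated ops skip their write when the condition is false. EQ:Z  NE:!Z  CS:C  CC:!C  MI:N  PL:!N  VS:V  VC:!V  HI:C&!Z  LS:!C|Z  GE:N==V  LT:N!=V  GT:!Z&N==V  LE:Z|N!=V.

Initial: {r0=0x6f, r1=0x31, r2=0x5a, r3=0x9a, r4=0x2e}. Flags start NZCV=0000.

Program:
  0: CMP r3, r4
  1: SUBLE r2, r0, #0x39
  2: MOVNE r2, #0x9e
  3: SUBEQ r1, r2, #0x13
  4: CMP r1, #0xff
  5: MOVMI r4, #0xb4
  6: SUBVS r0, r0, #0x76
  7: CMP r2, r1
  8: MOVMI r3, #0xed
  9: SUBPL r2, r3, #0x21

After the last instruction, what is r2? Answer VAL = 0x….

VAL = 0x79

0: ✓ CMP  NZCV=0011
1: ✓ SUBLE  r2←0x36
2: ✓ MOVNE  r2←0x9e
3: · SUBEQ
4: ✓ CMP  NZCV=0000
5: · MOVMI
6: · SUBVS
7: ✓ CMP  NZCV=0011
8: · MOVMI
9: ✓ SUBPL  r2←0x79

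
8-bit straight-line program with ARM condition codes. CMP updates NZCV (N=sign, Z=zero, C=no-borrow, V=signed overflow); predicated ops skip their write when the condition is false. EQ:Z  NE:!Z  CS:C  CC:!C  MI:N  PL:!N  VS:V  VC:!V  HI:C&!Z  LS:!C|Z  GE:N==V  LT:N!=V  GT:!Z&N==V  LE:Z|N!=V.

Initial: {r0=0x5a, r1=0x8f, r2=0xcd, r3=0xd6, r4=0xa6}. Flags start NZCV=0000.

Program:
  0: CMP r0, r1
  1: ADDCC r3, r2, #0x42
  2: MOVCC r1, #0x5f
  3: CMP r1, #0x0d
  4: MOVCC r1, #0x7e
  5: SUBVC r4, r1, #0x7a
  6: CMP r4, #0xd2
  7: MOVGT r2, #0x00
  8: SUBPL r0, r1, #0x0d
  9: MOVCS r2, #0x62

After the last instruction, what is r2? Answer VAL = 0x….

VAL = 0x62

[0] flags=1001 → (cmp)
[1] flags=1001 CC?T → r3=0x0f
[2] flags=1001 CC?T → r1=0x5f
[3] flags=0010 → (cmp)
[4] flags=0010 CC?F → skip
[5] flags=0010 VC?T → r4=0xe5
[6] flags=0010 → (cmp)
[7] flags=0010 GT?T → r2=0x00
[8] flags=0010 PL?T → r0=0x52
[9] flags=0010 CS?T → r2=0x62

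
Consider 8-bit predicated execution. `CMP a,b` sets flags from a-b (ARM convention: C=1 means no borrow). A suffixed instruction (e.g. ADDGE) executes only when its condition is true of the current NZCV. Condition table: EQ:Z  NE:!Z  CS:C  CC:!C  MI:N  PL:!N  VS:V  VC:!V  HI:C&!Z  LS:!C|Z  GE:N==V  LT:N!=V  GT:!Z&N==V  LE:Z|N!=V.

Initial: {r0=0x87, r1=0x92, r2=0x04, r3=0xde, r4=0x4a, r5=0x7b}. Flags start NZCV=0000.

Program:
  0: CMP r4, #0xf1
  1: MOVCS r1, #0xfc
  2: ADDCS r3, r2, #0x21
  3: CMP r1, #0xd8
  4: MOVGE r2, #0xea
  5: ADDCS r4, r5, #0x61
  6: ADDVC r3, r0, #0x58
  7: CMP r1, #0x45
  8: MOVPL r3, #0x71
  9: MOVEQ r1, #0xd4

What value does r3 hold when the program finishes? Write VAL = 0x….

[0] flags=0000 → (cmp)
[1] flags=0000 CS?F → skip
[2] flags=0000 CS?F → skip
[3] flags=1000 → (cmp)
[4] flags=1000 GE?F → skip
[5] flags=1000 CS?F → skip
[6] flags=1000 VC?T → r3=0xdf
[7] flags=0011 → (cmp)
[8] flags=0011 PL?T → r3=0x71
[9] flags=0011 EQ?F → skip

VAL = 0x71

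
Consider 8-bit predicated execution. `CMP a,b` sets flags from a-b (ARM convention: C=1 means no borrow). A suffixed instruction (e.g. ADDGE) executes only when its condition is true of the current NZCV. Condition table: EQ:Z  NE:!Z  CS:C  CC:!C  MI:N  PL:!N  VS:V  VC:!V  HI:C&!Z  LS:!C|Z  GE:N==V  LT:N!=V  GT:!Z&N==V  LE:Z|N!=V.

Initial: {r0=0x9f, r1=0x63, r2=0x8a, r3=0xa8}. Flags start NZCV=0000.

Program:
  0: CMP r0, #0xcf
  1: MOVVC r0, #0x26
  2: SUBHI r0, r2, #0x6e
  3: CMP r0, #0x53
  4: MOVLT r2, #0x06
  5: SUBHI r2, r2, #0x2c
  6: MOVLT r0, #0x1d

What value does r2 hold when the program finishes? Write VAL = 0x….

0: ✓ CMP  NZCV=1000
1: ✓ MOVVC  r0←0x26
2: · SUBHI
3: ✓ CMP  NZCV=1000
4: ✓ MOVLT  r2←0x06
5: · SUBHI
6: ✓ MOVLT  r0←0x1d

VAL = 0x06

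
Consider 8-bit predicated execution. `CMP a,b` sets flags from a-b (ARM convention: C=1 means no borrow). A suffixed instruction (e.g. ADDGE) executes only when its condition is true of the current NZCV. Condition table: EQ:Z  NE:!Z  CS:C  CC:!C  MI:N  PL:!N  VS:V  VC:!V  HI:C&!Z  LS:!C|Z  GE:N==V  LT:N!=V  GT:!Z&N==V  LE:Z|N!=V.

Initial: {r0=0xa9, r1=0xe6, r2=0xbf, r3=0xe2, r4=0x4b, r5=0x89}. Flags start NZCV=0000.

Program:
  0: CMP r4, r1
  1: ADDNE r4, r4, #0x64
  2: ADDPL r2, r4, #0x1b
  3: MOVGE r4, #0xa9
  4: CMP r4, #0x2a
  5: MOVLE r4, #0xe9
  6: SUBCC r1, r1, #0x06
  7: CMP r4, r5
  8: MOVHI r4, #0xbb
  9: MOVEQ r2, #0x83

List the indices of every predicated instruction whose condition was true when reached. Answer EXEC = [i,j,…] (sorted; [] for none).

EXEC = [1,2,3,5,8]

[0] flags=0000 → (cmp)
[1] flags=0000 NE?T → r4=0xaf
[2] flags=0000 PL?T → r2=0xca
[3] flags=0000 GE?T → r4=0xa9
[4] flags=0011 → (cmp)
[5] flags=0011 LE?T → r4=0xe9
[6] flags=0011 CC?F → skip
[7] flags=0010 → (cmp)
[8] flags=0010 HI?T → r4=0xbb
[9] flags=0010 EQ?F → skip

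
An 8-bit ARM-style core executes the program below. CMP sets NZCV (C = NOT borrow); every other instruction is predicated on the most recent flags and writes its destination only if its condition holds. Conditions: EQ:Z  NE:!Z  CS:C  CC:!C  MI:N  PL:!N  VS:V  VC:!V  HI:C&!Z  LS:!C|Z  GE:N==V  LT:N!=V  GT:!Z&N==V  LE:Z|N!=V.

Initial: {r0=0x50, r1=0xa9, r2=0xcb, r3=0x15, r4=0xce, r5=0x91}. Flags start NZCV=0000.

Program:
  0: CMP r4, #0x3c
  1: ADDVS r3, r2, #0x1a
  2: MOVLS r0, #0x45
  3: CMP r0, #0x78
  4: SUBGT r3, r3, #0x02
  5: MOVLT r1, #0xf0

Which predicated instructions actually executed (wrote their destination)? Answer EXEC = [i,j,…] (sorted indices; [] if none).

EXEC = [5]

0: ✓ CMP  NZCV=1010
1: · ADDVS
2: · MOVLS
3: ✓ CMP  NZCV=1000
4: · SUBGT
5: ✓ MOVLT  r1←0xf0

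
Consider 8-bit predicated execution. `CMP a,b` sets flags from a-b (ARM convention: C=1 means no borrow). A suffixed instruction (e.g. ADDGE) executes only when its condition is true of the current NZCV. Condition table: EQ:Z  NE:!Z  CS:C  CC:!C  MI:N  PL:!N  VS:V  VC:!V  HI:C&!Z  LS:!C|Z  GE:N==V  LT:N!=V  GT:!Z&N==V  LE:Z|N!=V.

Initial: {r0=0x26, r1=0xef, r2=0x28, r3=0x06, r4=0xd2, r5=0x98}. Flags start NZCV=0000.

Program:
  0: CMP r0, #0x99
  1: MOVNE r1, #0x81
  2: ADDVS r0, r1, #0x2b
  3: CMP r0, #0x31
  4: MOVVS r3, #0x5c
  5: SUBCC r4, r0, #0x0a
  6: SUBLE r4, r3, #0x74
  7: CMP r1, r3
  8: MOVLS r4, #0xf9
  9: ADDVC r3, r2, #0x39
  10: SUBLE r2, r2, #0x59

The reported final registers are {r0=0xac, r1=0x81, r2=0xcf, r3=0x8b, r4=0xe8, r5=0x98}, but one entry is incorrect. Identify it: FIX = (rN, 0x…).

[0] flags=1001 → (cmp)
[1] flags=1001 NE?T → r1=0x81
[2] flags=1001 VS?T → r0=0xac
[3] flags=0011 → (cmp)
[4] flags=0011 VS?T → r3=0x5c
[5] flags=0011 CC?F → skip
[6] flags=0011 LE?T → r4=0xe8
[7] flags=0011 → (cmp)
[8] flags=0011 LS?F → skip
[9] flags=0011 VC?F → skip
[10] flags=0011 LE?T → r2=0xcf

FIX = (r3, 0x5c)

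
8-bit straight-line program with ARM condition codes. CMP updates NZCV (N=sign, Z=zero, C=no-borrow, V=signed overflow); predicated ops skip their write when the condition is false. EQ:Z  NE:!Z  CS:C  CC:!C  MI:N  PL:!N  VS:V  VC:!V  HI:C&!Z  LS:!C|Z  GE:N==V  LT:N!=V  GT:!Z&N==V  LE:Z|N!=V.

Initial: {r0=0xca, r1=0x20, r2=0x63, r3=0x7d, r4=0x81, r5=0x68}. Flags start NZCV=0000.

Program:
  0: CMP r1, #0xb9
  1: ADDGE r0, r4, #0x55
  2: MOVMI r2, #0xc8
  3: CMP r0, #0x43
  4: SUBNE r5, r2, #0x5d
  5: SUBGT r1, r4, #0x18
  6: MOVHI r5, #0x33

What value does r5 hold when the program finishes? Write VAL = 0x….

VAL = 0x33

[0] flags=0000 → (cmp)
[1] flags=0000 GE?T → r0=0xd6
[2] flags=0000 MI?F → skip
[3] flags=1010 → (cmp)
[4] flags=1010 NE?T → r5=0x06
[5] flags=1010 GT?F → skip
[6] flags=1010 HI?T → r5=0x33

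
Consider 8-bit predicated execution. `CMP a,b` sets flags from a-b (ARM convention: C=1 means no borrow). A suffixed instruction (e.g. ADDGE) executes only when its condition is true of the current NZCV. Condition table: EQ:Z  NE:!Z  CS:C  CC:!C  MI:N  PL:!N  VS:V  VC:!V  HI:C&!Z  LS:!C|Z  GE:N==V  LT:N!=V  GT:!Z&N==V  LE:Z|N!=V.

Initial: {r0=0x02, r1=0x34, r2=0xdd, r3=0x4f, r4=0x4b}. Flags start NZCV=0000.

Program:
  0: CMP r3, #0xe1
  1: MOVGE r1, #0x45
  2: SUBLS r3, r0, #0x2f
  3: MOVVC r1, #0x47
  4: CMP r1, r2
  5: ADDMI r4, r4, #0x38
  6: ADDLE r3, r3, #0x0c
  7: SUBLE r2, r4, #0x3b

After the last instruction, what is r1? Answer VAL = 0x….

VAL = 0x47

0: ✓ CMP  NZCV=0000
1: ✓ MOVGE  r1←0x45
2: ✓ SUBLS  r3←0xd3
3: ✓ MOVVC  r1←0x47
4: ✓ CMP  NZCV=0000
5: · ADDMI
6: · ADDLE
7: · SUBLE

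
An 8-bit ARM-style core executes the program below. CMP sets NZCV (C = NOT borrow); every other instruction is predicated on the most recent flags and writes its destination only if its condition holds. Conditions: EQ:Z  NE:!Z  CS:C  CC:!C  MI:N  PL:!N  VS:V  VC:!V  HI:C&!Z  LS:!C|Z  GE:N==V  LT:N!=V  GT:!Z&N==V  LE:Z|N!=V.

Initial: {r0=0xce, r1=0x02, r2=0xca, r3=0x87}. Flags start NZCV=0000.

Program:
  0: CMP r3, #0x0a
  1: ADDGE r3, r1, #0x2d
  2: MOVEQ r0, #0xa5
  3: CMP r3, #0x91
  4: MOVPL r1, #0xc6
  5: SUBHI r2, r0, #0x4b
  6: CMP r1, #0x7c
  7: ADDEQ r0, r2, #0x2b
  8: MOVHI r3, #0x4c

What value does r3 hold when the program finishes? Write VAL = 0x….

VAL = 0x87

0: ✓ CMP  NZCV=0011
1: · ADDGE
2: · MOVEQ
3: ✓ CMP  NZCV=1000
4: · MOVPL
5: · SUBHI
6: ✓ CMP  NZCV=1000
7: · ADDEQ
8: · MOVHI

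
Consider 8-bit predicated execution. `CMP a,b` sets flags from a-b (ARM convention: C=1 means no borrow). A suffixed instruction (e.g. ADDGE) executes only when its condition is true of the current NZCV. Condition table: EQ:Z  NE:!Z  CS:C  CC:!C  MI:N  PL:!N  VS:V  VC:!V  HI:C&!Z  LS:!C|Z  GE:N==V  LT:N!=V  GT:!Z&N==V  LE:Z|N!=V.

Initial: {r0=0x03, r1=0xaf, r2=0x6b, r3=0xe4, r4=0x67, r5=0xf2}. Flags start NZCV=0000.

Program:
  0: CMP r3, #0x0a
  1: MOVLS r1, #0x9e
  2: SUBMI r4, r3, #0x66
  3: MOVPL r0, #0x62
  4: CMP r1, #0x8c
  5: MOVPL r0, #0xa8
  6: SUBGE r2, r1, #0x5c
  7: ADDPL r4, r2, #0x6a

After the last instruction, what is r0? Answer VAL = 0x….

[0] flags=1010 → (cmp)
[1] flags=1010 LS?F → skip
[2] flags=1010 MI?T → r4=0x7e
[3] flags=1010 PL?F → skip
[4] flags=0010 → (cmp)
[5] flags=0010 PL?T → r0=0xa8
[6] flags=0010 GE?T → r2=0x53
[7] flags=0010 PL?T → r4=0xbd

VAL = 0xa8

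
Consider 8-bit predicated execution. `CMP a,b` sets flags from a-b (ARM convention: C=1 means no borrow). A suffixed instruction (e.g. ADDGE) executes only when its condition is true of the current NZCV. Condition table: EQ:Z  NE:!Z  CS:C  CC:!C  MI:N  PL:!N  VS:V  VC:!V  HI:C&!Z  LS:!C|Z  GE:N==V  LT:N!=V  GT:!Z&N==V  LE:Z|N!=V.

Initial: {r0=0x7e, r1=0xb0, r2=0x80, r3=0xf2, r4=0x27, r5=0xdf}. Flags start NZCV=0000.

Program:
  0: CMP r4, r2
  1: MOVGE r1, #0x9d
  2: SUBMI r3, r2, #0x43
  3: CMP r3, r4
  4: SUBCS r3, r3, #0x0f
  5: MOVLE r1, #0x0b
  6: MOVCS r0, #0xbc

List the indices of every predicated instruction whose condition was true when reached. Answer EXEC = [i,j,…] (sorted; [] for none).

[0] flags=1001 → (cmp)
[1] flags=1001 GE?T → r1=0x9d
[2] flags=1001 MI?T → r3=0x3d
[3] flags=0010 → (cmp)
[4] flags=0010 CS?T → r3=0x2e
[5] flags=0010 LE?F → skip
[6] flags=0010 CS?T → r0=0xbc

EXEC = [1,2,4,6]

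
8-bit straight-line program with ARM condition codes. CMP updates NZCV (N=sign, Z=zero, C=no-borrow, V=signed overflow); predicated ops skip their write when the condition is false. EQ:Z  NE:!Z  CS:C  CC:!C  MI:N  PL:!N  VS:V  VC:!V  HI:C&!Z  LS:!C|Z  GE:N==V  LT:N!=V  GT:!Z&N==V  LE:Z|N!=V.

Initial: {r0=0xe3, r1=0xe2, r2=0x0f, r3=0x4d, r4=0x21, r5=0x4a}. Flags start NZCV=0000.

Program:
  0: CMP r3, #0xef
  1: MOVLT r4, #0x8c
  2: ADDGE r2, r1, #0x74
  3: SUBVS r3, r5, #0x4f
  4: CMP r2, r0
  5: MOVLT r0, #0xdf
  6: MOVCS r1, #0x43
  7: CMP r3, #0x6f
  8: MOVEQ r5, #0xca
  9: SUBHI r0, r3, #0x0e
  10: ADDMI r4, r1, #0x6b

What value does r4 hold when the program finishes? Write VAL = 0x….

VAL = 0x4d

[0] flags=0000 → (cmp)
[1] flags=0000 LT?F → skip
[2] flags=0000 GE?T → r2=0x56
[3] flags=0000 VS?F → skip
[4] flags=0000 → (cmp)
[5] flags=0000 LT?F → skip
[6] flags=0000 CS?F → skip
[7] flags=1000 → (cmp)
[8] flags=1000 EQ?F → skip
[9] flags=1000 HI?F → skip
[10] flags=1000 MI?T → r4=0x4d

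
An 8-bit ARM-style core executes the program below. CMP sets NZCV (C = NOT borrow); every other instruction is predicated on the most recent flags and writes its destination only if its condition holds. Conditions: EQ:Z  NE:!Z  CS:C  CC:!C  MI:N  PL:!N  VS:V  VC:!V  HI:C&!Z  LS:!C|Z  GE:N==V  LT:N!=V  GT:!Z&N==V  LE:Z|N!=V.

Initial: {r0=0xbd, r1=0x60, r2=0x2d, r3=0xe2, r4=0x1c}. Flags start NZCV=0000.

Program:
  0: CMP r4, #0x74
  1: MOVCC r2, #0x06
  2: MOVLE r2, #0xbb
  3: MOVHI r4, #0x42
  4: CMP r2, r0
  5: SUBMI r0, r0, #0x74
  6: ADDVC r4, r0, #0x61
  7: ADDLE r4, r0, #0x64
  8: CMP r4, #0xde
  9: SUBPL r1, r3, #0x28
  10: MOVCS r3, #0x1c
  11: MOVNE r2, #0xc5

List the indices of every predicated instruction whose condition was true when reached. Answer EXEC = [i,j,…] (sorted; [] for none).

0: ✓ CMP  NZCV=1000
1: ✓ MOVCC  r2←0x06
2: ✓ MOVLE  r2←0xbb
3: · MOVHI
4: ✓ CMP  NZCV=1000
5: ✓ SUBMI  r0←0x49
6: ✓ ADDVC  r4←0xaa
7: ✓ ADDLE  r4←0xad
8: ✓ CMP  NZCV=1000
9: · SUBPL
10: · MOVCS
11: ✓ MOVNE  r2←0xc5

EXEC = [1,2,5,6,7,11]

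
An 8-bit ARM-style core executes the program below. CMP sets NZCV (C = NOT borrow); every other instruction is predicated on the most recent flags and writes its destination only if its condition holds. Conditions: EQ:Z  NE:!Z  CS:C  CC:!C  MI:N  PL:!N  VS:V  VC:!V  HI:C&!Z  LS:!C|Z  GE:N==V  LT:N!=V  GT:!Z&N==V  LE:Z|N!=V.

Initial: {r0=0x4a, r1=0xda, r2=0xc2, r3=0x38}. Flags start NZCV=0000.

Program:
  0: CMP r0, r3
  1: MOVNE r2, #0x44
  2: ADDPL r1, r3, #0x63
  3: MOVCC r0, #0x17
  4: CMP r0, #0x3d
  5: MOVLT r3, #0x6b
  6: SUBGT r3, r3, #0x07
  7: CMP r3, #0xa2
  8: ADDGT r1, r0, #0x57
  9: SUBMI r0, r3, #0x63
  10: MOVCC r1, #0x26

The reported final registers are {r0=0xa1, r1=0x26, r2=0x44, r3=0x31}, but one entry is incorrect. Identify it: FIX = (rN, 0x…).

[0] flags=0010 → (cmp)
[1] flags=0010 NE?T → r2=0x44
[2] flags=0010 PL?T → r1=0x9b
[3] flags=0010 CC?F → skip
[4] flags=0010 → (cmp)
[5] flags=0010 LT?F → skip
[6] flags=0010 GT?T → r3=0x31
[7] flags=1001 → (cmp)
[8] flags=1001 GT?T → r1=0xa1
[9] flags=1001 MI?T → r0=0xce
[10] flags=1001 CC?T → r1=0x26

FIX = (r0, 0xce)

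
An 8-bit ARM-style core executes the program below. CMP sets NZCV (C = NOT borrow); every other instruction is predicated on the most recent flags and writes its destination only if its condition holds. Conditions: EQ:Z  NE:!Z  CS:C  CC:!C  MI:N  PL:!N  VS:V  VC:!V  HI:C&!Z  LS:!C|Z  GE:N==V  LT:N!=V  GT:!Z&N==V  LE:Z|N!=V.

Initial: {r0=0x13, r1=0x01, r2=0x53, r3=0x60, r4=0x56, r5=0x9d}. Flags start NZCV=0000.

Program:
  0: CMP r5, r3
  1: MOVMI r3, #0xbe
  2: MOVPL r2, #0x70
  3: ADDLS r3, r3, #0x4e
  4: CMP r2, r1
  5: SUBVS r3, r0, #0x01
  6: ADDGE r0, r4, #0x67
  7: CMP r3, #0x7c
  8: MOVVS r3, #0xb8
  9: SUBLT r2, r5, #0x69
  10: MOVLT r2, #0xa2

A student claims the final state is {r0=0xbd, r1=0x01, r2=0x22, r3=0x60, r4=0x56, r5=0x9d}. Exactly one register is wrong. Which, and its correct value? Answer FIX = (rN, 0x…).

[0] flags=0011 → (cmp)
[1] flags=0011 MI?F → skip
[2] flags=0011 PL?T → r2=0x70
[3] flags=0011 LS?F → skip
[4] flags=0010 → (cmp)
[5] flags=0010 VS?F → skip
[6] flags=0010 GE?T → r0=0xbd
[7] flags=1000 → (cmp)
[8] flags=1000 VS?F → skip
[9] flags=1000 LT?T → r2=0x34
[10] flags=1000 LT?T → r2=0xa2

FIX = (r2, 0xa2)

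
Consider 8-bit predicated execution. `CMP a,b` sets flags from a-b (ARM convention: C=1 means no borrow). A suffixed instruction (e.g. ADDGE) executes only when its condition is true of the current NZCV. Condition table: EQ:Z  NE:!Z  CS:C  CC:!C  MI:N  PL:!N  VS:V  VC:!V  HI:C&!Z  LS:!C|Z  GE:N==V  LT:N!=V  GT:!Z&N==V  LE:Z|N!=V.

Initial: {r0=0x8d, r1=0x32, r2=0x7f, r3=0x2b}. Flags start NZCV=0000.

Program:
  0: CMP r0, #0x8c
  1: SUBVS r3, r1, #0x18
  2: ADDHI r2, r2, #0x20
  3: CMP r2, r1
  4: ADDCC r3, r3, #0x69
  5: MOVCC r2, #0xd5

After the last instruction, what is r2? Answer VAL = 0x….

VAL = 0x9f

0: ✓ CMP  NZCV=0010
1: · SUBVS
2: ✓ ADDHI  r2←0x9f
3: ✓ CMP  NZCV=0011
4: · ADDCC
5: · MOVCC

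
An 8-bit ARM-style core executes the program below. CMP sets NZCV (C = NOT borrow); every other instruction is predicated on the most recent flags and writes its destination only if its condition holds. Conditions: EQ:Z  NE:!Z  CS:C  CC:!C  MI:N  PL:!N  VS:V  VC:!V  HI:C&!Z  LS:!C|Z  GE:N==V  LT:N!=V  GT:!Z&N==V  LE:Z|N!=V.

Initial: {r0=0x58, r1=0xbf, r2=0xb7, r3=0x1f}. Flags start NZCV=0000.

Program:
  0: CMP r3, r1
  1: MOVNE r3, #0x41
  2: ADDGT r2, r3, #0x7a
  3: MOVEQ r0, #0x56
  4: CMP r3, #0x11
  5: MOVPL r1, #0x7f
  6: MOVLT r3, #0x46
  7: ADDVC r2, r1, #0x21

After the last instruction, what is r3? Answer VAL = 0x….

0: ✓ CMP  NZCV=0000
1: ✓ MOVNE  r3←0x41
2: ✓ ADDGT  r2←0xbb
3: · MOVEQ
4: ✓ CMP  NZCV=0010
5: ✓ MOVPL  r1←0x7f
6: · MOVLT
7: ✓ ADDVC  r2←0xa0

VAL = 0x41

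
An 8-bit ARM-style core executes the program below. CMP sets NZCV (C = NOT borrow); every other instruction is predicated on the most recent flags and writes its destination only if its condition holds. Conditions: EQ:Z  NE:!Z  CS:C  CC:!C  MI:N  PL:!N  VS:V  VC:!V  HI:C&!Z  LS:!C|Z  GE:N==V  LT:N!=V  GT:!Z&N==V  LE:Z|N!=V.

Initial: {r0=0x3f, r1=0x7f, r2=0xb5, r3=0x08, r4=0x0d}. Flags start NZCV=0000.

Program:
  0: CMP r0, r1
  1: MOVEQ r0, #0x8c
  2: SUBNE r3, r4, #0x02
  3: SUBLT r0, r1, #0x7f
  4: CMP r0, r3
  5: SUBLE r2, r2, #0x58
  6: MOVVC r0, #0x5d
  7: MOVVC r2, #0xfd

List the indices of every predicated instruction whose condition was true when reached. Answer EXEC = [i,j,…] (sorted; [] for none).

EXEC = [2,3,5,6,7]

0: ✓ CMP  NZCV=1000
1: · MOVEQ
2: ✓ SUBNE  r3←0x0b
3: ✓ SUBLT  r0←0x00
4: ✓ CMP  NZCV=1000
5: ✓ SUBLE  r2←0x5d
6: ✓ MOVVC  r0←0x5d
7: ✓ MOVVC  r2←0xfd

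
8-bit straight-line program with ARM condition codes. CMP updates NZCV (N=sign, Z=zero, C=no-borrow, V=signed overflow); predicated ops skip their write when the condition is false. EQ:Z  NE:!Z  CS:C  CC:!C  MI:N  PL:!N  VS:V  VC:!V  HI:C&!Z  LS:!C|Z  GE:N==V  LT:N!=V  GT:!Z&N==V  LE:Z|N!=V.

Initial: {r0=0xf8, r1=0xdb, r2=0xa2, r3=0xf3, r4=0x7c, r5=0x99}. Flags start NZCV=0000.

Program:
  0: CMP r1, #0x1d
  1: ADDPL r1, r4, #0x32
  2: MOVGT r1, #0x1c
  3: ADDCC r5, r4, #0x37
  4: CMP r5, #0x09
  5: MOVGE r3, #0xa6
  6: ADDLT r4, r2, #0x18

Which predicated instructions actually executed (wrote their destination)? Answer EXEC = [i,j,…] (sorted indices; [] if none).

EXEC = [6]

0: ✓ CMP  NZCV=1010
1: · ADDPL
2: · MOVGT
3: · ADDCC
4: ✓ CMP  NZCV=1010
5: · MOVGE
6: ✓ ADDLT  r4←0xba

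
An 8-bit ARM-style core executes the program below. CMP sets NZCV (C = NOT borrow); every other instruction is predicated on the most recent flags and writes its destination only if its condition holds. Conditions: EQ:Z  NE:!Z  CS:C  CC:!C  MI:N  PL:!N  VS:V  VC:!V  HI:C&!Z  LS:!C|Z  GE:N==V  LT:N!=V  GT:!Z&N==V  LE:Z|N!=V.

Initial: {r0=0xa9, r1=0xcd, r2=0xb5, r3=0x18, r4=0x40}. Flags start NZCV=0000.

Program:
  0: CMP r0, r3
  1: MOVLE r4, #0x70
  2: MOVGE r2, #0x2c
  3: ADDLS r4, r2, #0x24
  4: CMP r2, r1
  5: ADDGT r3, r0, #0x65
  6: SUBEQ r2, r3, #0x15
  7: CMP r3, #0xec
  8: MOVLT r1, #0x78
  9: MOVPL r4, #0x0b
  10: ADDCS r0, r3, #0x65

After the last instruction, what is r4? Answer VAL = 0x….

[0] flags=1010 → (cmp)
[1] flags=1010 LE?T → r4=0x70
[2] flags=1010 GE?F → skip
[3] flags=1010 LS?F → skip
[4] flags=1000 → (cmp)
[5] flags=1000 GT?F → skip
[6] flags=1000 EQ?F → skip
[7] flags=0000 → (cmp)
[8] flags=0000 LT?F → skip
[9] flags=0000 PL?T → r4=0x0b
[10] flags=0000 CS?F → skip

VAL = 0x0b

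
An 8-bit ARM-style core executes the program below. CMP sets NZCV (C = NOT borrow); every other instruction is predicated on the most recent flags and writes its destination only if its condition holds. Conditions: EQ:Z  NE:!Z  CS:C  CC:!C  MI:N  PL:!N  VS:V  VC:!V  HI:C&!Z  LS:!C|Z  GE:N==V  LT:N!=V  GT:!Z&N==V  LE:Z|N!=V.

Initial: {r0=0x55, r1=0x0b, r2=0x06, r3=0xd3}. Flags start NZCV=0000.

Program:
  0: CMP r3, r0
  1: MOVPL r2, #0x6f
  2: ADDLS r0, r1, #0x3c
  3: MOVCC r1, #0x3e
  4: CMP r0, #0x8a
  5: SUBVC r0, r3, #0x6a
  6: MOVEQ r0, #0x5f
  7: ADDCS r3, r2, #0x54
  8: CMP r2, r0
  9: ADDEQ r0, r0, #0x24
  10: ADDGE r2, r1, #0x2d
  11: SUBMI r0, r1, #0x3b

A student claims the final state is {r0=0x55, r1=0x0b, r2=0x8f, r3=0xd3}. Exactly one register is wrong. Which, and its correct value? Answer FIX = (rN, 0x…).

FIX = (r2, 0x38)

0: ✓ CMP  NZCV=0011
1: ✓ MOVPL  r2←0x6f
2: · ADDLS
3: · MOVCC
4: ✓ CMP  NZCV=1001
5: · SUBVC
6: · MOVEQ
7: · ADDCS
8: ✓ CMP  NZCV=0010
9: · ADDEQ
10: ✓ ADDGE  r2←0x38
11: · SUBMI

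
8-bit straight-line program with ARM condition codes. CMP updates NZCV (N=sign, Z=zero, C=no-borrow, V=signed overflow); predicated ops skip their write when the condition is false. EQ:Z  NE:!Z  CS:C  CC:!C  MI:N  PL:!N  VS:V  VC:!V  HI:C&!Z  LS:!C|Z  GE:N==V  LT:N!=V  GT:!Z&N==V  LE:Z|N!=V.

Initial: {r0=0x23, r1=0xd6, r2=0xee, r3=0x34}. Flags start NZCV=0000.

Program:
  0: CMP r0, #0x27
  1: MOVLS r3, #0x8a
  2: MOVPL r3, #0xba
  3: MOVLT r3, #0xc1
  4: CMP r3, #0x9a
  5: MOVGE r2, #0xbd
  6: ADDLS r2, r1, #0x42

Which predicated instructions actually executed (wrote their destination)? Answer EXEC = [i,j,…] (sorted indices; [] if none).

0: ✓ CMP  NZCV=1000
1: ✓ MOVLS  r3←0x8a
2: · MOVPL
3: ✓ MOVLT  r3←0xc1
4: ✓ CMP  NZCV=0010
5: ✓ MOVGE  r2←0xbd
6: · ADDLS

EXEC = [1,3,5]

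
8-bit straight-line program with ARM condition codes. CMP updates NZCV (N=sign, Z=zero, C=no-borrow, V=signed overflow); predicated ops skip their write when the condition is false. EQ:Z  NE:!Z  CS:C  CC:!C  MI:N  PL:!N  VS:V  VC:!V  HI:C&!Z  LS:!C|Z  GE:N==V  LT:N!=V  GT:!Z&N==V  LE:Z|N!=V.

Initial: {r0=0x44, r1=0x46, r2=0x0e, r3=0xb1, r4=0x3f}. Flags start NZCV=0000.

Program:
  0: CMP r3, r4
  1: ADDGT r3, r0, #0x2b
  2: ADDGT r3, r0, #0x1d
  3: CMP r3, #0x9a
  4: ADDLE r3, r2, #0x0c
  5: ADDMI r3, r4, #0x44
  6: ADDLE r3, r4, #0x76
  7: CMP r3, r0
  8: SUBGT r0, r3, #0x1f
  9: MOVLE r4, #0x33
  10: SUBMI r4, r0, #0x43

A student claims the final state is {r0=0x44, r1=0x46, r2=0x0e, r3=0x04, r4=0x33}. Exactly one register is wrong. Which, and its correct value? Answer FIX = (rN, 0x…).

0: ✓ CMP  NZCV=0011
1: · ADDGT
2: · ADDGT
3: ✓ CMP  NZCV=0010
4: · ADDLE
5: · ADDMI
6: · ADDLE
7: ✓ CMP  NZCV=0011
8: · SUBGT
9: ✓ MOVLE  r4←0x33
10: · SUBMI

FIX = (r3, 0xb1)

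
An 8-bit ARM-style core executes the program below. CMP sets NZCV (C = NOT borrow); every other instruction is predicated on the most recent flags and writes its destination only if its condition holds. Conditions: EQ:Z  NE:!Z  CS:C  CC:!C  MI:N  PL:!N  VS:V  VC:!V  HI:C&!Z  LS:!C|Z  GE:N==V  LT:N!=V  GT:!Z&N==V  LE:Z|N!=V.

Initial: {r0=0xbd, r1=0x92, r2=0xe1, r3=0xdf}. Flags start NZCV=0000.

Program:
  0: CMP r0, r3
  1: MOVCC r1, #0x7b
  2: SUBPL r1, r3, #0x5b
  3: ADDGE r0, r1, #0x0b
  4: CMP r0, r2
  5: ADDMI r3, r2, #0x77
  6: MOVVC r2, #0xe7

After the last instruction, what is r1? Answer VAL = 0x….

[0] flags=1000 → (cmp)
[1] flags=1000 CC?T → r1=0x7b
[2] flags=1000 PL?F → skip
[3] flags=1000 GE?F → skip
[4] flags=1000 → (cmp)
[5] flags=1000 MI?T → r3=0x58
[6] flags=1000 VC?T → r2=0xe7

VAL = 0x7b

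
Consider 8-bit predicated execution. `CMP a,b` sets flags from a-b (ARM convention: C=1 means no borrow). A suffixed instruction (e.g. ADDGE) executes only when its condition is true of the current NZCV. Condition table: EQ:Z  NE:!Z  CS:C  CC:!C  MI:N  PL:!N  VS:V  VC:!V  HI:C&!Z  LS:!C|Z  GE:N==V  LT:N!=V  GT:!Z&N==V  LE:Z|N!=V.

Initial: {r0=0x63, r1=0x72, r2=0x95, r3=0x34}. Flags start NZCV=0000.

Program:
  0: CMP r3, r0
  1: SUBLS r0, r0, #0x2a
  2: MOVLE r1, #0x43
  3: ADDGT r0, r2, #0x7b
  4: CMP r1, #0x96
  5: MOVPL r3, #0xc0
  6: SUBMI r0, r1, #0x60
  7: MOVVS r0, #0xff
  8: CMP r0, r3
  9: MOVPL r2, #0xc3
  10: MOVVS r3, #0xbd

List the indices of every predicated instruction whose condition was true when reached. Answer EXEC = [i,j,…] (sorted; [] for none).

0: ✓ CMP  NZCV=1000
1: ✓ SUBLS  r0←0x39
2: ✓ MOVLE  r1←0x43
3: · ADDGT
4: ✓ CMP  NZCV=1001
5: · MOVPL
6: ✓ SUBMI  r0←0xe3
7: ✓ MOVVS  r0←0xff
8: ✓ CMP  NZCV=1010
9: · MOVPL
10: · MOVVS

EXEC = [1,2,6,7]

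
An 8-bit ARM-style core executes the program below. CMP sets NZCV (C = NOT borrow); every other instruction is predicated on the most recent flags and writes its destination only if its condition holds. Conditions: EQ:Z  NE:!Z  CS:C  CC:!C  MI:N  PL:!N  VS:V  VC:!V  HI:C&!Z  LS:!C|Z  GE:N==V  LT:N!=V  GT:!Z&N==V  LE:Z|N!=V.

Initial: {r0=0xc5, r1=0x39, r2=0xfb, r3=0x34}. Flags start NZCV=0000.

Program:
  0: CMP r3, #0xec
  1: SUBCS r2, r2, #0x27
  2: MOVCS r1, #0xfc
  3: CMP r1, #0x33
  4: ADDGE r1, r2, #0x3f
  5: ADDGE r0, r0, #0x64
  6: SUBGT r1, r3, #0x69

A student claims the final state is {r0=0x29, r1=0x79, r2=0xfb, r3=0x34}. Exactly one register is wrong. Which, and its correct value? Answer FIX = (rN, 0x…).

[0] flags=0000 → (cmp)
[1] flags=0000 CS?F → skip
[2] flags=0000 CS?F → skip
[3] flags=0010 → (cmp)
[4] flags=0010 GE?T → r1=0x3a
[5] flags=0010 GE?T → r0=0x29
[6] flags=0010 GT?T → r1=0xcb

FIX = (r1, 0xcb)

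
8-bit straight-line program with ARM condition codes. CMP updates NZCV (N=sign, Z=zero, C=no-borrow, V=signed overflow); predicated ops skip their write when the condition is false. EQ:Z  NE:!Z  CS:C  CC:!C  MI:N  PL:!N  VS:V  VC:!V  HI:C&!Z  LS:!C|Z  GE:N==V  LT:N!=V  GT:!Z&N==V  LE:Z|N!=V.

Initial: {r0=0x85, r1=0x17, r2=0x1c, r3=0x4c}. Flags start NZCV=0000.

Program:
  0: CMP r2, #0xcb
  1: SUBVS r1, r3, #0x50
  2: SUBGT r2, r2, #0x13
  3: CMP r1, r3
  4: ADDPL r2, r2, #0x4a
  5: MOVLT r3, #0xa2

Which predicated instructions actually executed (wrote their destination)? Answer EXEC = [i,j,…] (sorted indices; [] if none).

EXEC = [2,5]

0: ✓ CMP  NZCV=0000
1: · SUBVS
2: ✓ SUBGT  r2←0x09
3: ✓ CMP  NZCV=1000
4: · ADDPL
5: ✓ MOVLT  r3←0xa2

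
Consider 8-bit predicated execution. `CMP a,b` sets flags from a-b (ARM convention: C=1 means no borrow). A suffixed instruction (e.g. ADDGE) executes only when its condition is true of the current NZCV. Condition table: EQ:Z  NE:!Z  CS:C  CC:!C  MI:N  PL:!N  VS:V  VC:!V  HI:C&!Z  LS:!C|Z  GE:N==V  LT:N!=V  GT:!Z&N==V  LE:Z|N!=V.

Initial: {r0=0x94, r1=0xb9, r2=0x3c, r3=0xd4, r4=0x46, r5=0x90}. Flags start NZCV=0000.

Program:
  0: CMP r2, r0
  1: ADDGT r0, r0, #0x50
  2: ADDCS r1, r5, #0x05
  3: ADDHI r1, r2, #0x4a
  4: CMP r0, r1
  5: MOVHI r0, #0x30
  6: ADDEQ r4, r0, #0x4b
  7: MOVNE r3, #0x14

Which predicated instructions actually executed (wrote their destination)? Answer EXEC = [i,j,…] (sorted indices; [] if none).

0: ✓ CMP  NZCV=1001
1: ✓ ADDGT  r0←0xe4
2: · ADDCS
3: · ADDHI
4: ✓ CMP  NZCV=0010
5: ✓ MOVHI  r0←0x30
6: · ADDEQ
7: ✓ MOVNE  r3←0x14

EXEC = [1,5,7]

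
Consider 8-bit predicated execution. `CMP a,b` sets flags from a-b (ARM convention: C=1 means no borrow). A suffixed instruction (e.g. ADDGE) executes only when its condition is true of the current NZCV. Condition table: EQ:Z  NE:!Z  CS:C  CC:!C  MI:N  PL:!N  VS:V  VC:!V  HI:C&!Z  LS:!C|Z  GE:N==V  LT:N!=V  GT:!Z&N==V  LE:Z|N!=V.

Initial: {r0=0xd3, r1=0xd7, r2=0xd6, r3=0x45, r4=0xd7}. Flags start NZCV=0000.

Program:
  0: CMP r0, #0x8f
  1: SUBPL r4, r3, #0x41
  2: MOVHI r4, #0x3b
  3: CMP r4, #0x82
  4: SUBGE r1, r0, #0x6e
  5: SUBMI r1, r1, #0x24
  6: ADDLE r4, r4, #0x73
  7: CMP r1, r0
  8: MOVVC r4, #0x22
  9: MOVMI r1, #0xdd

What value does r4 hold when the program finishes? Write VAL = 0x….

[0] flags=0010 → (cmp)
[1] flags=0010 PL?T → r4=0x04
[2] flags=0010 HI?T → r4=0x3b
[3] flags=1001 → (cmp)
[4] flags=1001 GE?T → r1=0x65
[5] flags=1001 MI?T → r1=0x41
[6] flags=1001 LE?F → skip
[7] flags=0000 → (cmp)
[8] flags=0000 VC?T → r4=0x22
[9] flags=0000 MI?F → skip

VAL = 0x22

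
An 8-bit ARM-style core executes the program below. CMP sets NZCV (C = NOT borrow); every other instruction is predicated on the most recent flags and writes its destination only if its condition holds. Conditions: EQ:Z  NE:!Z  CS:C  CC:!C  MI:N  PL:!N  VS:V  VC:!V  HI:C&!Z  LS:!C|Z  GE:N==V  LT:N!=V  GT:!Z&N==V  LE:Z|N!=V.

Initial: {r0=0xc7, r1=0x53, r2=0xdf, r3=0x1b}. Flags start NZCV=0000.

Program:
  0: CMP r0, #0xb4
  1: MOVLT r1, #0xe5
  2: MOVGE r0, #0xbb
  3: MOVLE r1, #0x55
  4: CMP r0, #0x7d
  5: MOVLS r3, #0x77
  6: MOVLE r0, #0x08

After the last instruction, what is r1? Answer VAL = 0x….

0: ✓ CMP  NZCV=0010
1: · MOVLT
2: ✓ MOVGE  r0←0xbb
3: · MOVLE
4: ✓ CMP  NZCV=0011
5: · MOVLS
6: ✓ MOVLE  r0←0x08

VAL = 0x53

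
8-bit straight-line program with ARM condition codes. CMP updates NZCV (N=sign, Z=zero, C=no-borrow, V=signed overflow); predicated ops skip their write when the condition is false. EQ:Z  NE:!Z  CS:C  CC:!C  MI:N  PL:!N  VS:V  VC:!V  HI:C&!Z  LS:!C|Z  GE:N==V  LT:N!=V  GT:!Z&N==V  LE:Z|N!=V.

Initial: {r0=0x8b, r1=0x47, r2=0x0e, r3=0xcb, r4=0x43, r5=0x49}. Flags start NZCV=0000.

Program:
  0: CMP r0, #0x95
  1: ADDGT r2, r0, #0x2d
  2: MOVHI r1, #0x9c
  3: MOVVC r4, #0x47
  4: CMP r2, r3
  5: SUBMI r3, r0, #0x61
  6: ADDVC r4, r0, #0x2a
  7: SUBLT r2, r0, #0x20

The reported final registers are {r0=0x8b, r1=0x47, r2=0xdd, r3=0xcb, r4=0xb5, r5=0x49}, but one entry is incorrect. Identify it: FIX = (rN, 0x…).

0: ✓ CMP  NZCV=1000
1: · ADDGT
2: · MOVHI
3: ✓ MOVVC  r4←0x47
4: ✓ CMP  NZCV=0000
5: · SUBMI
6: ✓ ADDVC  r4←0xb5
7: · SUBLT

FIX = (r2, 0x0e)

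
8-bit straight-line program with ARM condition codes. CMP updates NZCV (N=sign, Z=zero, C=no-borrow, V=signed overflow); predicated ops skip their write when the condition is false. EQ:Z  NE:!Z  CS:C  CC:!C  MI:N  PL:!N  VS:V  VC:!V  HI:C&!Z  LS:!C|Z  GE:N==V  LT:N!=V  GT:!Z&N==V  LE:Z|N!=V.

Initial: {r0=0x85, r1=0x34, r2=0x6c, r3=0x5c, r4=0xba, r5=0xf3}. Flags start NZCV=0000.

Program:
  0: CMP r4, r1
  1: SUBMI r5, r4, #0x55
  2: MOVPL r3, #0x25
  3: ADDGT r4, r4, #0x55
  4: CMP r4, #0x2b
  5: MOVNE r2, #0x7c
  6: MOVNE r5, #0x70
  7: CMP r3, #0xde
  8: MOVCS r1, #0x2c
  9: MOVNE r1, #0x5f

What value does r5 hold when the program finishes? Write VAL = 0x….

[0] flags=1010 → (cmp)
[1] flags=1010 MI?T → r5=0x65
[2] flags=1010 PL?F → skip
[3] flags=1010 GT?F → skip
[4] flags=1010 → (cmp)
[5] flags=1010 NE?T → r2=0x7c
[6] flags=1010 NE?T → r5=0x70
[7] flags=0000 → (cmp)
[8] flags=0000 CS?F → skip
[9] flags=0000 NE?T → r1=0x5f

VAL = 0x70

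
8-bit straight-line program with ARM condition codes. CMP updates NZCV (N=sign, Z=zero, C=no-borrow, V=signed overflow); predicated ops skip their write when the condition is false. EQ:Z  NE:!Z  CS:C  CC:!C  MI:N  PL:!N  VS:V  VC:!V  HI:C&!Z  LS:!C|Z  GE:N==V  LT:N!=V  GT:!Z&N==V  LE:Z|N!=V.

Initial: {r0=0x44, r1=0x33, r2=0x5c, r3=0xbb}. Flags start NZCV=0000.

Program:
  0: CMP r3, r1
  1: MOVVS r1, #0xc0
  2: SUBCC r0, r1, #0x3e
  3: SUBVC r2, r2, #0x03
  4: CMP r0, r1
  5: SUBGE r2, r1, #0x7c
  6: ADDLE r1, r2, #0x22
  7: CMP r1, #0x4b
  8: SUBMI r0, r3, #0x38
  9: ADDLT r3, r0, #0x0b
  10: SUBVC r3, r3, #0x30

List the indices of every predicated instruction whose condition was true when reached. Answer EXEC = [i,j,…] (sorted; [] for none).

0: ✓ CMP  NZCV=1010
1: · MOVVS
2: · SUBCC
3: ✓ SUBVC  r2←0x59
4: ✓ CMP  NZCV=0010
5: ✓ SUBGE  r2←0xb7
6: · ADDLE
7: ✓ CMP  NZCV=1000
8: ✓ SUBMI  r0←0x83
9: ✓ ADDLT  r3←0x8e
10: ✓ SUBVC  r3←0x5e

EXEC = [3,5,8,9,10]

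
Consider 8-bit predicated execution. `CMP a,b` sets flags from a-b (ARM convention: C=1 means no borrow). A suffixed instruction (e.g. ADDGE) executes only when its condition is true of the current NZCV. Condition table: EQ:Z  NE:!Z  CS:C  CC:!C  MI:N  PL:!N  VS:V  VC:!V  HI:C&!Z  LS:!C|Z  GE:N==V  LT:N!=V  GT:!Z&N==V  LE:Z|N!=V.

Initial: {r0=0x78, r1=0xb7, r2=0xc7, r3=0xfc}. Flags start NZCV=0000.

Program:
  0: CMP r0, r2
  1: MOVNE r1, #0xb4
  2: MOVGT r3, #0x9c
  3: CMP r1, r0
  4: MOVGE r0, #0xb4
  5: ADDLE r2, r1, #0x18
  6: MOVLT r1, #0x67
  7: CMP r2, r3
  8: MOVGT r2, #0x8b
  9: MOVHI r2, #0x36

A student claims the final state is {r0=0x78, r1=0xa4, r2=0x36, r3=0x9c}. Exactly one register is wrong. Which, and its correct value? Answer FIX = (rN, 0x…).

FIX = (r1, 0x67)

0: ✓ CMP  NZCV=1001
1: ✓ MOVNE  r1←0xb4
2: ✓ MOVGT  r3←0x9c
3: ✓ CMP  NZCV=0011
4: · MOVGE
5: ✓ ADDLE  r2←0xcc
6: ✓ MOVLT  r1←0x67
7: ✓ CMP  NZCV=0010
8: ✓ MOVGT  r2←0x8b
9: ✓ MOVHI  r2←0x36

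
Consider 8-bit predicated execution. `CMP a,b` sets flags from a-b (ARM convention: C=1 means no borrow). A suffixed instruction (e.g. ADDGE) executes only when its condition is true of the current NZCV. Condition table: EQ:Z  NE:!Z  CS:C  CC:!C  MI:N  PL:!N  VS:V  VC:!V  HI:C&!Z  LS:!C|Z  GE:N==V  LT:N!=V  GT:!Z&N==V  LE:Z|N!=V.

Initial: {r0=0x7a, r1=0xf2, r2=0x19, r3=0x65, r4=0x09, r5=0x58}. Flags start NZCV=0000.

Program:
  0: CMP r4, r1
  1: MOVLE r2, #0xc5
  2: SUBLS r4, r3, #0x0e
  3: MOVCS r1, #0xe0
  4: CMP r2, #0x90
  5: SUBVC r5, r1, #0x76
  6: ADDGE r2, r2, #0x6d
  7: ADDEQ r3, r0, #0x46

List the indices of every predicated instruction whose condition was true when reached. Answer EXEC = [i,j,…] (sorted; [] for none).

EXEC = [2,6]

[0] flags=0000 → (cmp)
[1] flags=0000 LE?F → skip
[2] flags=0000 LS?T → r4=0x57
[3] flags=0000 CS?F → skip
[4] flags=1001 → (cmp)
[5] flags=1001 VC?F → skip
[6] flags=1001 GE?T → r2=0x86
[7] flags=1001 EQ?F → skip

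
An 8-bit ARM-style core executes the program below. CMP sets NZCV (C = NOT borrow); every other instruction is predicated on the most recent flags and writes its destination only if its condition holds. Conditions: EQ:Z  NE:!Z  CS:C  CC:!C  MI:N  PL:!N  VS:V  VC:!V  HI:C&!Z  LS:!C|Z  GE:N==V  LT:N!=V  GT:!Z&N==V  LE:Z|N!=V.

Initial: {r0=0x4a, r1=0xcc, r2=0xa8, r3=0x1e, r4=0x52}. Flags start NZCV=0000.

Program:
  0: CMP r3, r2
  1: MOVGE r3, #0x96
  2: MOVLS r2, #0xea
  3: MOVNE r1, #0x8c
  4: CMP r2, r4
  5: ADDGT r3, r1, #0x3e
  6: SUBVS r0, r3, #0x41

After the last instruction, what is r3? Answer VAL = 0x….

VAL = 0x96

[0] flags=0000 → (cmp)
[1] flags=0000 GE?T → r3=0x96
[2] flags=0000 LS?T → r2=0xea
[3] flags=0000 NE?T → r1=0x8c
[4] flags=1010 → (cmp)
[5] flags=1010 GT?F → skip
[6] flags=1010 VS?F → skip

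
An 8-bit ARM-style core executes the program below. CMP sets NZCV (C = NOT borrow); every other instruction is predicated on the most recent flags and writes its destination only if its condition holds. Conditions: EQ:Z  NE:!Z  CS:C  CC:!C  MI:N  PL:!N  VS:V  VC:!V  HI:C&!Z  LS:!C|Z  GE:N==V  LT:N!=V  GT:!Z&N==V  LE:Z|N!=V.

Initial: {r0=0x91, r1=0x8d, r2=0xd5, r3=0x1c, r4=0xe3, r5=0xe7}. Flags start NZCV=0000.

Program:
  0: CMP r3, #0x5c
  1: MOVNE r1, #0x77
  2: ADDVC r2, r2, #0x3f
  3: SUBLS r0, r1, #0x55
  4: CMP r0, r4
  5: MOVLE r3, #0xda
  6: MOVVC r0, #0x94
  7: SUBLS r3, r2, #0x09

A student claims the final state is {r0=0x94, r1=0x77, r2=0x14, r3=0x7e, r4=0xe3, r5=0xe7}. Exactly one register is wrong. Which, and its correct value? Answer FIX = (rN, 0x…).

0: ✓ CMP  NZCV=1000
1: ✓ MOVNE  r1←0x77
2: ✓ ADDVC  r2←0x14
3: ✓ SUBLS  r0←0x22
4: ✓ CMP  NZCV=0000
5: · MOVLE
6: ✓ MOVVC  r0←0x94
7: ✓ SUBLS  r3←0x0b

FIX = (r3, 0x0b)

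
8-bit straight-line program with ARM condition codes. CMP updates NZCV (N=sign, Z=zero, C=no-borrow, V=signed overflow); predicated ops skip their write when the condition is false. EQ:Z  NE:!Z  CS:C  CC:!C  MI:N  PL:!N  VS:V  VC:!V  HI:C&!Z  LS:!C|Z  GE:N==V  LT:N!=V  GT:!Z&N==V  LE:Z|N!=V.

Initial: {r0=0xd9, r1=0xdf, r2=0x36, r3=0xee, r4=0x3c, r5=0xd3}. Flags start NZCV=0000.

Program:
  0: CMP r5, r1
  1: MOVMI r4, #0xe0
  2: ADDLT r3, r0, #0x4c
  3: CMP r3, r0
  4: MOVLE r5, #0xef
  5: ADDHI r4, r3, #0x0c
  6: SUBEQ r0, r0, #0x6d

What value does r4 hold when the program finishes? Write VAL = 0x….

0: ✓ CMP  NZCV=1000
1: ✓ MOVMI  r4←0xe0
2: ✓ ADDLT  r3←0x25
3: ✓ CMP  NZCV=0000
4: · MOVLE
5: · ADDHI
6: · SUBEQ

VAL = 0xe0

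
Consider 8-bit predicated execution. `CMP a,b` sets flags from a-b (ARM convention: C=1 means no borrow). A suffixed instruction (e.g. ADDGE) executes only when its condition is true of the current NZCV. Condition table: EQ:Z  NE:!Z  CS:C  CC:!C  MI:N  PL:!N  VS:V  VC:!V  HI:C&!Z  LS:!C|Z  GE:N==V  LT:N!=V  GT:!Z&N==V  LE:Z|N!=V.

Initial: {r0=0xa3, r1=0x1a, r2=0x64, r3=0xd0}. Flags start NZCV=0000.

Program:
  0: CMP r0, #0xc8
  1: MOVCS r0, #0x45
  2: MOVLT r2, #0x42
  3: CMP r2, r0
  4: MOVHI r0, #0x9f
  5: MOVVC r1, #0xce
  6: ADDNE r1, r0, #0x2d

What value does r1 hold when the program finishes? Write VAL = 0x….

0: ✓ CMP  NZCV=1000
1: · MOVCS
2: ✓ MOVLT  r2←0x42
3: ✓ CMP  NZCV=1001
4: · MOVHI
5: · MOVVC
6: ✓ ADDNE  r1←0xd0

VAL = 0xd0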